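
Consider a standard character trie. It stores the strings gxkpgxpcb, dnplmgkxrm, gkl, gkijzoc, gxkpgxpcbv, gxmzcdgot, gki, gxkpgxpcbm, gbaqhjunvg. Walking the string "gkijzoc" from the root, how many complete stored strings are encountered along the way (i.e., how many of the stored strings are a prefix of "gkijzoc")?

Walk "gkijzoc" from the root; an end-of-word marker is hit whenever a stored word is a prefix of "gkijzoc".
Prefixes of the query that are stored words: "gki", "gkijzoc"
Count: 2

2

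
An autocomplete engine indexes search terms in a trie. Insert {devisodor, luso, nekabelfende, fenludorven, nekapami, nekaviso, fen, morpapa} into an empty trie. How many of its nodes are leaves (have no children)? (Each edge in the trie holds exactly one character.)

7

Leaves are exactly the stored words that no other stored word extends.
Those words: "devisodor", "fenludorven", "luso", "morpapa", "nekabelfende", "nekapami", "nekaviso"
Leaf count: 7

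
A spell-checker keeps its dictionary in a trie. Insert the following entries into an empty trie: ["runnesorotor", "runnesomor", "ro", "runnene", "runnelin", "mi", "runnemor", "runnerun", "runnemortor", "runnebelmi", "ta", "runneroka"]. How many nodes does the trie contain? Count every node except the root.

Count nodes per top-level branch (shared prefixes stored once):
  'm'-branch (mi): 2 nodes
  'r'-branch (ro, runnebelmi, runnelin, runnemor, runnemortor, runnene, runneroka, runnerun, runnesomor, runnesorotor): 38 nodes
  't'-branch (ta): 2 nodes
Sum: 42

42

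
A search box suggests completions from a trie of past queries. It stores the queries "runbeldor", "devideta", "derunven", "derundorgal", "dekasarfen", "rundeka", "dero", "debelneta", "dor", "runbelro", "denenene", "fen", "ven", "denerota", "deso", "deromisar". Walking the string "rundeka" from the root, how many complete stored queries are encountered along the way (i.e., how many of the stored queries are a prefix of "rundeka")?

Traverse "rundeka" character by character; count nodes along the way that are marked as word ends.
Prefixes of the query that are stored words: "rundeka"
Count: 1

1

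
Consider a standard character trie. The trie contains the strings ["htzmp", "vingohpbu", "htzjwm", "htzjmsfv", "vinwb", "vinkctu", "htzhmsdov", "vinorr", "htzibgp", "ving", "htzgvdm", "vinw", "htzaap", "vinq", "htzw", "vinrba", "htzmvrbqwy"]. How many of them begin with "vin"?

8

Traverse to the node for "vin", then collect every word in that subtree.
Matches: "ving", "vingohpbu", "vinkctu", "vinorr", "vinq", "vinrba", "vinw", "vinwb"
Count: 8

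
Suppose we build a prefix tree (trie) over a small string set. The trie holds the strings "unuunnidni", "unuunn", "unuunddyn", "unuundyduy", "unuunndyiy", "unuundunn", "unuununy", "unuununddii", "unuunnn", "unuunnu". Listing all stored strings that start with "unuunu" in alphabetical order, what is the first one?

Words with prefix "unuunu", in lexicographic order: "unuununddii", "unuununy"
The 1st is unuununddii.

unuununddii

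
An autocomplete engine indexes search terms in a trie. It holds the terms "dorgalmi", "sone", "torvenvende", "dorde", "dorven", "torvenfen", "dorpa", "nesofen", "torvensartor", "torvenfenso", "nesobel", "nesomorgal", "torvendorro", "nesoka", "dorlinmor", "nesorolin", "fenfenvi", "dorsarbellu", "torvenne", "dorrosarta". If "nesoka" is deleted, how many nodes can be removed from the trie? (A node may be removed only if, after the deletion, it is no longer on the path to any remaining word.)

2

A node on "nesoka"'s path can go only if nothing else ends at it or branches off below it.
The suffix "ka" (2 nodes) is used only by "nesoka"; the node for "neso" still has the child "f", so pruning stops there.
Nodes removed: 2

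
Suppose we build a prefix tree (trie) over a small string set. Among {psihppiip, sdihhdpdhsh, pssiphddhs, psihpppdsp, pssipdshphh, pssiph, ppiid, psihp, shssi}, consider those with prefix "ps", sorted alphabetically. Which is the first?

psihp

Words with prefix "ps", in lexicographic order: "psihp", "psihppiip", "psihpppdsp", "pssipdshphh", "pssiph", "pssiphddhs"
Position 1: psihp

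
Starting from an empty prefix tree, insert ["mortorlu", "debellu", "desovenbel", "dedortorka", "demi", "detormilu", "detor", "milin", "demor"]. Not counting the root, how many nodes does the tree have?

46

Count nodes per top-level branch (shared prefixes stored once):
  'd'-branch (debellu, dedortorka, demi, demor, desovenbel, detor, detormilu): 34 nodes
  'm'-branch (milin, mortorlu): 12 nodes
Sum: 46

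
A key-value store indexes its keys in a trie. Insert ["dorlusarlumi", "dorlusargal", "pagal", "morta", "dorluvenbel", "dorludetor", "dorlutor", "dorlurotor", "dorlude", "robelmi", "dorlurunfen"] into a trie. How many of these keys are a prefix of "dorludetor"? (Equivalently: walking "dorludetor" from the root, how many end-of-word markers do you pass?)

2

Walk "dorludetor" from the root; an end-of-word marker is hit whenever a stored word is a prefix of "dorludetor".
Prefixes of the query that are stored words: "dorlude", "dorludetor"
Count: 2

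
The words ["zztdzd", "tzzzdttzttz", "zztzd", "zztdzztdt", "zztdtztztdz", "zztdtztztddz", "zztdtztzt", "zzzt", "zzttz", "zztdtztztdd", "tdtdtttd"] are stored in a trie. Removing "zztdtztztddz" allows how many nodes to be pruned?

1

A node on "zztdtztztddz"'s path can go only if nothing else ends at it or branches off below it.
The suffix "z" (1 node) is used only by "zztdtztztddz"; "zztdtztztdd" is itself a stored word, so pruning stops there.
Nodes removed: 1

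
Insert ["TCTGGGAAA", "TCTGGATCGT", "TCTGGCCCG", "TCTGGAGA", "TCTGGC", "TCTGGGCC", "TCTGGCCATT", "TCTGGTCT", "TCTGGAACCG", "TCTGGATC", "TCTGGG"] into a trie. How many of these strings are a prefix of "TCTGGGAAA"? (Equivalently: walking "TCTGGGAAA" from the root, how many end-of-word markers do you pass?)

Walk "TCTGGGAAA" from the root; an end-of-word marker is hit whenever a stored word is a prefix of "TCTGGGAAA".
Prefixes of the query that are stored words: "TCTGGG", "TCTGGGAAA"
Count: 2

2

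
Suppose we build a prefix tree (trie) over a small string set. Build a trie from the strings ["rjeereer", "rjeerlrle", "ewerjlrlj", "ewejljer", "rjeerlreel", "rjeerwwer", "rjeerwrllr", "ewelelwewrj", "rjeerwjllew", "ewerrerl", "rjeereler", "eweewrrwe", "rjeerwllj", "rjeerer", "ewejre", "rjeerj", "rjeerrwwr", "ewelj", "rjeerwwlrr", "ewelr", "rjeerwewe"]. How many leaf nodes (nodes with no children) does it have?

Leaves are exactly the stored words that no other stored word extends.
Those words: "eweewrrwe", "ewejljer", "ewejre", "ewelelwewrj", "ewelj", "ewelr", "ewerjlrlj", "ewerrerl", "rjeereer", "rjeereler", "rjeerer", "rjeerj", "rjeerlreel", "rjeerlrle", "rjeerrwwr", "rjeerwewe", "rjeerwjllew", "rjeerwllj", "rjeerwrllr", "rjeerwwer", "rjeerwwlrr"
Leaf count: 21

21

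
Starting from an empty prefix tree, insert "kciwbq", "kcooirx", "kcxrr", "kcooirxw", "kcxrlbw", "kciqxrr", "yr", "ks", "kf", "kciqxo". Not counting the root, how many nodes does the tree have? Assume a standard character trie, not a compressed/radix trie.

Trace insertions, counting only characters that open a new branch:
  "kciwbq" → 6 new (k, c, i, w, b, q)
  "kcooirx" → prefix "kc" already present; 5 new (o, o, i, r, x)
  "kcxrr" → prefix "kc" already present; 3 new (x, r, r)
  "kcooirxw" → prefix "kcooirx" already present; 1 new (w)
  "kcxrlbw" → prefix "kcxr" already present; 3 new (l, b, w)
  "kciqxrr" → prefix "kci" already present; 4 new (q, x, r, r)
  "yr" → 2 new (y, r)
  "ks" → prefix "k" already present; 1 new (s)
  "kf" → prefix "k" already present; 1 new (f)
  "kciqxo" → prefix "kciqx" already present; 1 new (o)
Total nodes = 6 + 5 + 3 + 1 + 3 + 4 + 2 + 1 + 1 + 1 = 27

27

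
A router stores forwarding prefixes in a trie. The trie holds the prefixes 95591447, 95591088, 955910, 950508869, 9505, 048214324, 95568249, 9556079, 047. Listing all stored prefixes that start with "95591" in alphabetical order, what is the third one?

Words with prefix "95591", in lexicographic order: "955910", "95591088", "95591447"
Position 3: 95591447

95591447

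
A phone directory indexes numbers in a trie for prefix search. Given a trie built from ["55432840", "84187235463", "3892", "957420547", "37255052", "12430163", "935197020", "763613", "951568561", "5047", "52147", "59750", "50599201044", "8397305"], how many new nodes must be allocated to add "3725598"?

Walking "3725598" from the root, the first 5 characters ("37255") follow existing edges; "9" is the first miss.
Each of the 2 remaining characters creates one node.

2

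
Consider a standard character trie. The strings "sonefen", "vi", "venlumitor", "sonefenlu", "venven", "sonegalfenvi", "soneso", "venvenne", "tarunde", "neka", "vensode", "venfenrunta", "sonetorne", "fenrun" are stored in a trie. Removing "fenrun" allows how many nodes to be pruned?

6

After clearing the end-marker at "fenrun", prune upward until reaching a node still needed by another word.
No other word shares any prefix with "fenrun", so all 6 of its nodes go.
Nodes removed: 6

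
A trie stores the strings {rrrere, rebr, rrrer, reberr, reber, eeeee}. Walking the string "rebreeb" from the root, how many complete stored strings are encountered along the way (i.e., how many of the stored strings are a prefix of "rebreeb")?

Walk "rebreeb" from the root; an end-of-word marker is hit whenever a stored word is a prefix of "rebreeb".
Prefixes of the query that are stored words: "rebr"
Count: 1

1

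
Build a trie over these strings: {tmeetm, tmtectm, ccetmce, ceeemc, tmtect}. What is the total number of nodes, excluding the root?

23

Insert word by word; a character creates a node only if that edge doesn't already exist:
  "tmeetm" → 6 new (t, m, e, e, t, m)
  "tmtectm" → prefix "tm" already present; 5 new (t, e, c, t, m)
  "ccetmce" → 7 new (c, c, e, t, m, c, e)
  "ceeemc" → prefix "c" already present; 5 new (e, e, e, m, c)
  "tmtect" → prefix "tmtect" already present; 0 new (none)
Total nodes = 6 + 5 + 7 + 5 + 0 = 23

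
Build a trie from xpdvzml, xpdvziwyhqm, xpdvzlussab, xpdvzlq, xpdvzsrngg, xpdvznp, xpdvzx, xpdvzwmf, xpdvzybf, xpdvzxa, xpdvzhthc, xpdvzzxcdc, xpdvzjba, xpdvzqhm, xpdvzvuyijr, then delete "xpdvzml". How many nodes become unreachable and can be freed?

2

After clearing the end-marker at "xpdvzml", prune upward until reaching a node still needed by another word.
The suffix "ml" (2 nodes) is used only by "xpdvzml"; the node for "xpdvz" still has the child "i", so pruning stops there.
Nodes removed: 2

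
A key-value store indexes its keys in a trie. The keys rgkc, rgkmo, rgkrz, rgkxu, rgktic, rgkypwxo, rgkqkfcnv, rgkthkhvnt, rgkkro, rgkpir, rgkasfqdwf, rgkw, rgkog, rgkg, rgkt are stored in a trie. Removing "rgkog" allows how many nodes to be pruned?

After clearing the end-marker at "rgkog", prune upward until reaching a node still needed by another word.
The suffix "og" (2 nodes) is used only by "rgkog"; the node for "rgk" still has the child "c", so pruning stops there.
Nodes removed: 2

2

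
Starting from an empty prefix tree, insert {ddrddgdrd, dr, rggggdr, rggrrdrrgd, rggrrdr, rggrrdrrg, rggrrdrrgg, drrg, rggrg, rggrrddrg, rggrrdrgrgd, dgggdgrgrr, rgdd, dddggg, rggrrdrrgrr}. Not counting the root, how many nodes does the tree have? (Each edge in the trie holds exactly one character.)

52

For each word, the new-node count is its length minus the longest prefix already in the trie:
  "ddrddgdrd" → 9 new (d, d, r, d, d, g, d, r, d)
  "dr" → prefix "d" already present; 1 new (r)
  "rggggdr" → 7 new (r, g, g, g, g, d, r)
  "rggrrdrrgd" → prefix "rgg" already present; 7 new (r, r, d, r, r, g, d)
  "rggrrdr" → prefix "rggrrdr" already present; 0 new (none)
  "rggrrdrrg" → prefix "rggrrdrrg" already present; 0 new (none)
  "rggrrdrrgg" → prefix "rggrrdrrg" already present; 1 new (g)
  "drrg" → prefix "dr" already present; 2 new (r, g)
  "rggrg" → prefix "rggr" already present; 1 new (g)
  "rggrrddrg" → prefix "rggrrd" already present; 3 new (d, r, g)
  "rggrrdrgrgd" → prefix "rggrrdr" already present; 4 new (g, r, g, d)
  "dgggdgrgrr" → prefix "d" already present; 9 new (g, g, g, d, g, r, g, r, r)
  "rgdd" → prefix "rg" already present; 2 new (d, d)
  "dddggg" → prefix "dd" already present; 4 new (d, g, g, g)
  "rggrrdrrgrr" → prefix "rggrrdrrg" already present; 2 new (r, r)
Total nodes = 9 + 1 + 7 + 7 + 0 + 0 + 1 + 2 + 1 + 3 + 4 + 9 + 2 + 4 + 2 = 52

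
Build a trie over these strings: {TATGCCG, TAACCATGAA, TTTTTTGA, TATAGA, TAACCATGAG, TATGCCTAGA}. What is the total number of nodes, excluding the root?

Trie structure (* marks end of a word):
(root)
└─ T
   ├─ A
   │  ├─ A
   │  │  └─ C
   │  │     └─ C
   │  │        └─ A
   │  │           └─ T
   │  │              └─ G
   │  │                 └─ A
   │  │                    ├─ A *
   │  │                    └─ G *
   │  └─ T
   │     ├─ A
   │     │  └─ G
   │     │     └─ A *
   │     └─ G
   │        └─ C
   │           └─ C
   │              ├─ G *
   │              └─ T
   │                 └─ A
   │                    └─ G
   │                       └─ A *
   └─ T
      └─ T
         └─ T
            └─ T
               └─ T
                  └─ G
                     └─ A *
Counting every labelled node above: 30.

30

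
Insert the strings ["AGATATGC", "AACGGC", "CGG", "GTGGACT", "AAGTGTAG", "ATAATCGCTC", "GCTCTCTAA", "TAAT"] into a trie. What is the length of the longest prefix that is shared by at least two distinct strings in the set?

2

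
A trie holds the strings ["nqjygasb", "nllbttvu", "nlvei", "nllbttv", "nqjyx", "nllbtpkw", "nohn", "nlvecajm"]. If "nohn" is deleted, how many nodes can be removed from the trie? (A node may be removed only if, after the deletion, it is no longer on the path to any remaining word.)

3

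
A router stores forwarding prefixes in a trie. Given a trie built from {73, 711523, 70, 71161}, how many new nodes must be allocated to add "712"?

The longest prefix of "712" already in the trie is "71" (length 2).
Each of the 1 remaining characters creates one node.

1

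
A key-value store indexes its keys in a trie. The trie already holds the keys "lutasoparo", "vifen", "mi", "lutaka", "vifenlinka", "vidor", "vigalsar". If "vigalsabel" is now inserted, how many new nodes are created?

3

The longest prefix of "vigalsabel" already in the trie is "vigalsa" (length 7).
New nodes needed: |"vigalsabel"| − 7 = 10 − 7 = 3.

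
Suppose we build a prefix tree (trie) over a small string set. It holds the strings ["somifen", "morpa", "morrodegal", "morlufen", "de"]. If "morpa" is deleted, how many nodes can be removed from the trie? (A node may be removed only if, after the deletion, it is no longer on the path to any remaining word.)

A node on "morpa"'s path can go only if nothing else ends at it or branches off below it.
The suffix "pa" (2 nodes) is used only by "morpa"; the node for "mor" still has the child "r", so pruning stops there.
Nodes removed: 2

2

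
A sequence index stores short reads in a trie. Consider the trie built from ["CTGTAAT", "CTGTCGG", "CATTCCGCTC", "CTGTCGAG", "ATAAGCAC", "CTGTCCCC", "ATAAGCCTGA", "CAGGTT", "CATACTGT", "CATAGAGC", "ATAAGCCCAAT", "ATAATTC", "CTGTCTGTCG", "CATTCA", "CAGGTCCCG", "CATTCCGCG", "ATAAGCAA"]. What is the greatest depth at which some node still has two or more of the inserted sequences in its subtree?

8

Look for the deepest trie node that still has at least two words in its subtree.
e.g. "CATTCCGCG" and "CATTCCGCTC" share the prefix "CATTCCGC" of length 8; no pair shares a longer one.
Longest shared-prefix length: 8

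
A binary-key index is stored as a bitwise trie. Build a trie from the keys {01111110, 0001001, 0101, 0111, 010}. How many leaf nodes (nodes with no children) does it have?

3

Leaves are exactly the stored words that no other stored word extends.
Those words: "0001001", "0101", "01111110"
Leaf count: 3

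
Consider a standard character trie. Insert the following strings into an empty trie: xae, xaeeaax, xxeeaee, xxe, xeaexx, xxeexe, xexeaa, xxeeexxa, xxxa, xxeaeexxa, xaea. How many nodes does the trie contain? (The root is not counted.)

37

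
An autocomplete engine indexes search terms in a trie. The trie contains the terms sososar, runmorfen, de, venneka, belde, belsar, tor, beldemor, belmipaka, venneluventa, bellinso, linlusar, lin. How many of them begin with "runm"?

Filter for entries beginning with "runm":
Matches: "runmorfen"
Count: 1

1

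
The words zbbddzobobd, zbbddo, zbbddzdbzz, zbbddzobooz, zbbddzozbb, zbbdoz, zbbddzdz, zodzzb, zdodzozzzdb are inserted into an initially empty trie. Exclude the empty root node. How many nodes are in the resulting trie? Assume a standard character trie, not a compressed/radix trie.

39

Trie structure (* marks end of a word):
(root)
└─ z
   ├─ b
   │  └─ b
   │     └─ d
   │        ├─ d
   │        │  ├─ o *
   │        │  └─ z
   │        │     ├─ d
   │        │     │  ├─ b
   │        │     │  │  └─ z
   │        │     │  │     └─ z *
   │        │     │  └─ z *
   │        │     └─ o
   │        │        ├─ b
   │        │        │  └─ o
   │        │        │     ├─ b
   │        │        │     │  └─ d *
   │        │        │     └─ o
   │        │        │        └─ z *
   │        │        └─ z
   │        │           └─ b
   │        │              └─ b *
   │        └─ o
   │           └─ z *
   ├─ d
   │  └─ o
   │     └─ d
   │        └─ z
   │           └─ o
   │              └─ z
   │                 └─ z
   │                    └─ z
   │                       └─ d
   │                          └─ b *
   └─ o
      └─ d
         └─ z
            └─ z
               └─ b *
Counting every labelled node above: 39.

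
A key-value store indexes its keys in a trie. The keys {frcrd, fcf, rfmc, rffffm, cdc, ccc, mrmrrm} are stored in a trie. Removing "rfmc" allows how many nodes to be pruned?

Walk "rfmc" from the leaf back toward the root, removing each node that no remaining word uses.
The suffix "mc" (2 nodes) is used only by "rfmc"; the node for "rf" still has the child "f", so pruning stops there.
Nodes removed: 2

2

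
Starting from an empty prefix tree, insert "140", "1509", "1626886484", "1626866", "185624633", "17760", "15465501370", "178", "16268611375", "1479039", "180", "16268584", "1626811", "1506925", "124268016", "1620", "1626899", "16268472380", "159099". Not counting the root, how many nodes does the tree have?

Insert word by word; a character creates a node only if that edge doesn't already exist:
  "140" → 3 new (1, 4, 0)
  "1509" → prefix "1" already present; 3 new (5, 0, 9)
  "1626886484" → prefix "1" already present; 9 new (6, 2, 6, 8, 8, 6, 4, 8, 4)
  "1626866" → prefix "16268" already present; 2 new (6, 6)
  "185624633" → prefix "1" already present; 8 new (8, 5, 6, 2, 4, 6, 3, 3)
  "17760" → prefix "1" already present; 4 new (7, 7, 6, 0)
  "15465501370" → prefix "15" already present; 9 new (4, 6, 5, 5, 0, 1, 3, 7, 0)
  "178" → prefix "17" already present; 1 new (8)
  "16268611375" → prefix "162686" already present; 5 new (1, 1, 3, 7, 5)
  "1479039" → prefix "14" already present; 5 new (7, 9, 0, 3, 9)
  "180" → prefix "18" already present; 1 new (0)
  "16268584" → prefix "16268" already present; 3 new (5, 8, 4)
  "1626811" → prefix "16268" already present; 2 new (1, 1)
  "1506925" → prefix "150" already present; 4 new (6, 9, 2, 5)
  "124268016" → prefix "1" already present; 8 new (2, 4, 2, 6, 8, 0, 1, 6)
  "1620" → prefix "162" already present; 1 new (0)
  "1626899" → prefix "16268" already present; 2 new (9, 9)
  "16268472380" → prefix "16268" already present; 6 new (4, 7, 2, 3, 8, 0)
  "159099" → prefix "15" already present; 4 new (9, 0, 9, 9)
Total nodes = 3 + 3 + 9 + 2 + 8 + 4 + 9 + 1 + 5 + 5 + 1 + 3 + 2 + 4 + 8 + 1 + 2 + 6 + 4 = 80

80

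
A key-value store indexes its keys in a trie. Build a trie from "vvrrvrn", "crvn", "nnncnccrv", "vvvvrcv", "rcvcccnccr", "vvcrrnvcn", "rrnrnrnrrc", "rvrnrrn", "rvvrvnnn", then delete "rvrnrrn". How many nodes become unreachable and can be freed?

5

Walk "rvrnrrn" from the leaf back toward the root, removing each node that no remaining word uses.
The suffix "rnrrn" (5 nodes) is used only by "rvrnrrn"; the node for "rv" still has the child "v", so pruning stops there.
Nodes removed: 5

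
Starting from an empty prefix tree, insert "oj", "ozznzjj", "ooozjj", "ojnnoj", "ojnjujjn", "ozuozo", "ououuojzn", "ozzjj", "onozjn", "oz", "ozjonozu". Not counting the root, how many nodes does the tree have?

47

For each word, the new-node count is its length minus the longest prefix already in the trie:
  "oj" → 2 new (o, j)
  "ozznzjj" → prefix "o" already present; 6 new (z, z, n, z, j, j)
  "ooozjj" → prefix "o" already present; 5 new (o, o, z, j, j)
  "ojnnoj" → prefix "oj" already present; 4 new (n, n, o, j)
  "ojnjujjn" → prefix "ojn" already present; 5 new (j, u, j, j, n)
  "ozuozo" → prefix "oz" already present; 4 new (u, o, z, o)
  "ououuojzn" → prefix "o" already present; 8 new (u, o, u, u, o, j, z, n)
  "ozzjj" → prefix "ozz" already present; 2 new (j, j)
  "onozjn" → prefix "o" already present; 5 new (n, o, z, j, n)
  "oz" → prefix "oz" already present; 0 new (none)
  "ozjonozu" → prefix "oz" already present; 6 new (j, o, n, o, z, u)
Total nodes = 2 + 6 + 5 + 4 + 5 + 4 + 8 + 2 + 5 + 0 + 6 = 47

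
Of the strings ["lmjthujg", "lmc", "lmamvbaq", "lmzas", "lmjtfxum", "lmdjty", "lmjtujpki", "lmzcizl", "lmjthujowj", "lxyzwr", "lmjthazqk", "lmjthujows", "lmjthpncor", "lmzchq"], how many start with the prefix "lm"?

Filter for entries beginning with "lm":
Words under "lm": lmamvbaq, lmc, lmdjty, lmjtfxum, lmjthazqk, lmjthpncor, lmjthujg, lmjthujowj, lmjthujows, lmjtujpki, lmzas, lmzchq, lmzcizl
Count: 13

13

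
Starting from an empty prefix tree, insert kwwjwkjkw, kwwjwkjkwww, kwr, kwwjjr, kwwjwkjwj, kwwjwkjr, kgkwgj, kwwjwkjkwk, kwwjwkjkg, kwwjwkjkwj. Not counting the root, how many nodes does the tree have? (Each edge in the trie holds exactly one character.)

25

For each word, the new-node count is its length minus the longest prefix already in the trie:
  "kwwjwkjkw" → 9 new (k, w, w, j, w, k, j, k, w)
  "kwwjwkjkwww" → prefix "kwwjwkjkw" already present; 2 new (w, w)
  "kwr" → prefix "kw" already present; 1 new (r)
  "kwwjjr" → prefix "kwwj" already present; 2 new (j, r)
  "kwwjwkjwj" → prefix "kwwjwkj" already present; 2 new (w, j)
  "kwwjwkjr" → prefix "kwwjwkj" already present; 1 new (r)
  "kgkwgj" → prefix "k" already present; 5 new (g, k, w, g, j)
  "kwwjwkjkwk" → prefix "kwwjwkjkw" already present; 1 new (k)
  "kwwjwkjkg" → prefix "kwwjwkjk" already present; 1 new (g)
  "kwwjwkjkwj" → prefix "kwwjwkjkw" already present; 1 new (j)
Total nodes = 9 + 2 + 1 + 2 + 2 + 1 + 5 + 1 + 1 + 1 = 25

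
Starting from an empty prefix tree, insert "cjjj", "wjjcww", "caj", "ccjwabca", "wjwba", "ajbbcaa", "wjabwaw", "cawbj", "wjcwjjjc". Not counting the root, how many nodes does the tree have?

43

Insert word by word; a character creates a node only if that edge doesn't already exist:
  "cjjj" → 4 new (c, j, j, j)
  "wjjcww" → 6 new (w, j, j, c, w, w)
  "caj" → prefix "c" already present; 2 new (a, j)
  "ccjwabca" → prefix "c" already present; 7 new (c, j, w, a, b, c, a)
  "wjwba" → prefix "wj" already present; 3 new (w, b, a)
  "ajbbcaa" → 7 new (a, j, b, b, c, a, a)
  "wjabwaw" → prefix "wj" already present; 5 new (a, b, w, a, w)
  "cawbj" → prefix "ca" already present; 3 new (w, b, j)
  "wjcwjjjc" → prefix "wj" already present; 6 new (c, w, j, j, j, c)
Total nodes = 4 + 6 + 2 + 7 + 3 + 7 + 5 + 3 + 6 = 43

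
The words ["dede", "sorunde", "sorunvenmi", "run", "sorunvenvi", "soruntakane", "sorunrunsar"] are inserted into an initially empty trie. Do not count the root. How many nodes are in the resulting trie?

Insert word by word; a character creates a node only if that edge doesn't already exist:
  "dede" → 4 new (d, e, d, e)
  "sorunde" → 7 new (s, o, r, u, n, d, e)
  "sorunvenmi" → prefix "sorun" already present; 5 new (v, e, n, m, i)
  "run" → 3 new (r, u, n)
  "sorunvenvi" → prefix "sorunven" already present; 2 new (v, i)
  "soruntakane" → prefix "sorun" already present; 6 new (t, a, k, a, n, e)
  "sorunrunsar" → prefix "sorun" already present; 6 new (r, u, n, s, a, r)
Total nodes = 4 + 7 + 5 + 3 + 2 + 6 + 6 = 33

33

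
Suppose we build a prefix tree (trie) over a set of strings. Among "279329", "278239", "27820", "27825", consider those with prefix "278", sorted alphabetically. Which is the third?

27825

Filter for "278…" and sort: "27820", "278239", "27825"
The 3rd is 27825.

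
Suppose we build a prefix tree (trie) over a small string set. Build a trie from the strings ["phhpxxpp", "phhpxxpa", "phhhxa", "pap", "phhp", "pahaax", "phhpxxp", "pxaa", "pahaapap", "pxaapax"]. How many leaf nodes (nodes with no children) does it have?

7

Leaves are exactly the stored words that no other stored word extends.
Those words: "pahaapap", "pahaax", "pap", "phhhxa", "phhpxxpa", "phhpxxpp", "pxaapax"
Leaf count: 7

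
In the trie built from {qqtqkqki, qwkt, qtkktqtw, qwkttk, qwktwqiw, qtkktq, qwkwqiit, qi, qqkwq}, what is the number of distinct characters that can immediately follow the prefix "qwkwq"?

1

Walk "qwkwq" from the root, arriving at one node.
Characters that immediately follow "qwkwq" among the stored strings: {i}.
That node has 1 child edge.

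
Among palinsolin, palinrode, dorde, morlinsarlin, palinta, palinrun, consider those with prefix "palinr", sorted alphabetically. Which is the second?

palinrun

Filter for "palinr…" and sort: "palinrode", "palinrun"
Position 2: palinrun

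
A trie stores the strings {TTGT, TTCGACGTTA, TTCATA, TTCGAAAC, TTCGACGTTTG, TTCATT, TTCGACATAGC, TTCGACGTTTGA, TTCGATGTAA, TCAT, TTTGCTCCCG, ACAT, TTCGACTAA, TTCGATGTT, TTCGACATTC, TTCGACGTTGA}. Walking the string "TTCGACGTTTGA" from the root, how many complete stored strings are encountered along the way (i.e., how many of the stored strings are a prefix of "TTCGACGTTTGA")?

Traverse "TTCGACGTTTGA" character by character; count nodes along the way that are marked as word ends.
Prefixes of the query that are stored words: "TTCGACGTTTG", "TTCGACGTTTGA"
Count: 2

2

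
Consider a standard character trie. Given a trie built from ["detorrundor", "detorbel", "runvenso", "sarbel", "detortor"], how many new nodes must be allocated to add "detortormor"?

3

Walking "detortormor" from the root, the first 8 characters ("detortor") follow existing edges; "m" is the first miss.
So 11 − 8 = 3 new nodes.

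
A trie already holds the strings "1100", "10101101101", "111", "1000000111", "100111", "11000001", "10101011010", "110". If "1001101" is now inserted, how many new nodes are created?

The longest prefix of "1001101" already in the trie is "10011" (length 5).
Each of the 2 remaining characters creates one node.

2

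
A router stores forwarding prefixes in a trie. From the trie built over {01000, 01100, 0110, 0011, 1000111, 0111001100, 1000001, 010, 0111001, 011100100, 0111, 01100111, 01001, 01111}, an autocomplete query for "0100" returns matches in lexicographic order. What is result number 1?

Words with prefix "0100", in lexicographic order: "01000", "01001"
Position 1: 01000

01000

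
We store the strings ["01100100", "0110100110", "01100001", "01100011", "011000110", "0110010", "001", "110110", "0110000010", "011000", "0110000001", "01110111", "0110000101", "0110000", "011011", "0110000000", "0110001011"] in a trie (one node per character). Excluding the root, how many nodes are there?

Trace insertions, counting only characters that open a new branch:
  "01100100" → 8 new (0, 1, 1, 0, 0, 1, 0, 0)
  "0110100110" → prefix "0110" already present; 6 new (1, 0, 0, 1, 1, 0)
  "01100001" → prefix "01100" already present; 3 new (0, 0, 1)
  "01100011" → prefix "011000" already present; 2 new (1, 1)
  "011000110" → prefix "01100011" already present; 1 new (0)
  "0110010" → prefix "0110010" already present; 0 new (none)
  "001" → prefix "0" already present; 2 new (0, 1)
  "110110" → 6 new (1, 1, 0, 1, 1, 0)
  "0110000010" → prefix "0110000" already present; 3 new (0, 1, 0)
  "011000" → prefix "011000" already present; 0 new (none)
  "0110000001" → prefix "01100000" already present; 2 new (0, 1)
  "01110111" → prefix "011" already present; 5 new (1, 0, 1, 1, 1)
  "0110000101" → prefix "01100001" already present; 2 new (0, 1)
  "0110000" → prefix "0110000" already present; 0 new (none)
  "011011" → prefix "01101" already present; 1 new (1)
  "0110000000" → prefix "011000000" already present; 1 new (0)
  "0110001011" → prefix "0110001" already present; 3 new (0, 1, 1)
Total nodes = 8 + 6 + 3 + 2 + 1 + 0 + 2 + 6 + 3 + 0 + 2 + 5 + 2 + 0 + 1 + 1 + 3 = 45

45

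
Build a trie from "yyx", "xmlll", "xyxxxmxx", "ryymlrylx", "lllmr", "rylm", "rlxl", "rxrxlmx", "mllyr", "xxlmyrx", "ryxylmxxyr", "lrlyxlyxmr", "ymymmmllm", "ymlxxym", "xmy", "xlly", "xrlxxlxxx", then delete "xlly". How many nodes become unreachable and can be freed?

3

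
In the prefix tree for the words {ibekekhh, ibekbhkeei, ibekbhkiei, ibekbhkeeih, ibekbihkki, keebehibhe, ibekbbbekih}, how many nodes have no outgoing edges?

A leaf is a node with no children — equivalently, the end of a word that is not a proper prefix of any other stored word.
Those words: "ibekbbbekih", "ibekbhkeeih", "ibekbhkiei", "ibekbihkki", "ibekekhh", "keebehibhe"
Leaf count: 6

6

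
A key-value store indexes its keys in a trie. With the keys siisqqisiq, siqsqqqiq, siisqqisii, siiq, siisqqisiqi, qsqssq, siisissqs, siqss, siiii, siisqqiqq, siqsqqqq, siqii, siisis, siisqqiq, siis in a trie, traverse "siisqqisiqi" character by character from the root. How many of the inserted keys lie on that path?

3

Traverse "siisqqisiqi" character by character; count nodes along the way that are marked as word ends.
Prefixes of the query that are stored words: "siis", "siisqqisiq", "siisqqisiqi"
Count: 3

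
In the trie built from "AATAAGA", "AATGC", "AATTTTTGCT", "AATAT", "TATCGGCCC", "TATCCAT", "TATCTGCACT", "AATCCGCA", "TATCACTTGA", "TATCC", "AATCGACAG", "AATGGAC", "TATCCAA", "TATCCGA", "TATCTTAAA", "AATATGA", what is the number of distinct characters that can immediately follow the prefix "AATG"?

2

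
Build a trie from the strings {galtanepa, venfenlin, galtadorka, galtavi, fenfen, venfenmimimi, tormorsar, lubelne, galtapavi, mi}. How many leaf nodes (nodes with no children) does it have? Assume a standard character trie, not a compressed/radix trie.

A leaf is a node with no children — equivalently, the end of a word that is not a proper prefix of any other stored word.
Those words: "fenfen", "galtadorka", "galtanepa", "galtapavi", "galtavi", "lubelne", "mi", "tormorsar", "venfenlin", "venfenmimimi"
Leaf count: 10

10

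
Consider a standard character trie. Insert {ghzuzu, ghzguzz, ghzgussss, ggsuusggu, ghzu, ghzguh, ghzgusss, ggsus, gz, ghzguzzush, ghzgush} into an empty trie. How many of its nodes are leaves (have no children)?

A leaf is a node with no children — equivalently, the end of a word that is not a proper prefix of any other stored word.
Those words: "ggsus", "ggsuusggu", "ghzguh", "ghzgush", "ghzgussss", "ghzguzzush", "ghzuzu", "gz"
Leaf count: 8

8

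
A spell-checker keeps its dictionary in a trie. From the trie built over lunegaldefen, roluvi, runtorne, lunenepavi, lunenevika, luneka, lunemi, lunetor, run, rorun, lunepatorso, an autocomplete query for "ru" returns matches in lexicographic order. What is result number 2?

Filter for "ru…" and sort: "run", "runtorne"
The 2nd is runtorne.

runtorne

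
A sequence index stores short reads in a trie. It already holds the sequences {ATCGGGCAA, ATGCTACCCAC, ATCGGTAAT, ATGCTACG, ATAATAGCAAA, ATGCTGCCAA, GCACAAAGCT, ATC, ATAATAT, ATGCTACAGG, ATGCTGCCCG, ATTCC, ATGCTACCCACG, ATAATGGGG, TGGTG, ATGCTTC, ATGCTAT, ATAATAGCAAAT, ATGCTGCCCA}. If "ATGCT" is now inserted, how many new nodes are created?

Every character of "ATGCT" already lies on an existing path (it is a prefix of some stored word).
No new nodes are needed: 0.

0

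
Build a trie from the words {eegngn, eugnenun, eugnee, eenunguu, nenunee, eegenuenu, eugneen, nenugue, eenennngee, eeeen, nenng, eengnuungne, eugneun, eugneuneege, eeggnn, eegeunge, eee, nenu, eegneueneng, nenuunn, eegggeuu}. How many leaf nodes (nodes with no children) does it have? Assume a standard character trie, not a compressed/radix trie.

Leaves are exactly the stored words that no other stored word extends.
Those words: "eeeen", "eegenuenu", "eegeunge", "eegggeuu", "eeggnn", "eegneueneng", "eegngn", "eenennngee", "eengnuungne", "eenunguu", "eugneen", "eugnenun", "eugneuneege", "nenng", "nenugue", "nenunee", "nenuunn"
Leaf count: 17

17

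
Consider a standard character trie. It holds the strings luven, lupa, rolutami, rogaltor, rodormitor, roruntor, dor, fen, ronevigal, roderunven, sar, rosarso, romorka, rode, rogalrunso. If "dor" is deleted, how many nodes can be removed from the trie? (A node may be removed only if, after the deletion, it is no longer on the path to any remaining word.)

After clearing the end-marker at "dor", prune upward until reaching a node still needed by another word.
No other word shares any prefix with "dor", so all 3 of its nodes go.
Nodes removed: 3

3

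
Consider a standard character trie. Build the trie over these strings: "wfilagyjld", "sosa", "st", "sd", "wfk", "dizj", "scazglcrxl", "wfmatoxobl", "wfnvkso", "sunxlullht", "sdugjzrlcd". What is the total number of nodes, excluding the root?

60

Count nodes per top-level branch (shared prefixes stored once):
  'd'-branch (dizj): 4 nodes
  's'-branch (scazglcrxl, sd, sdugjzrlcd, sosa, st, sunxlullht): 32 nodes
  'w'-branch (wfilagyjld, wfk, wfmatoxobl, wfnvkso): 24 nodes
Sum: 60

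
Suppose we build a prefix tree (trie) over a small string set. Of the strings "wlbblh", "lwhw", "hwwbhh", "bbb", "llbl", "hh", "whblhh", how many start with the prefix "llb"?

Traverse to the node for "llb", then collect every word in that subtree.
Matches: "llbl"
Count: 1

1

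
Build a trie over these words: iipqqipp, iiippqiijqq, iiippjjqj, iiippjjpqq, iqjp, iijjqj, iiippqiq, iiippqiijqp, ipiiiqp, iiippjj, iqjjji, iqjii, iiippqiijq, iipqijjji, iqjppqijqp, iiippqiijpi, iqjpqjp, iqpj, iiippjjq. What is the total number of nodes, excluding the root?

62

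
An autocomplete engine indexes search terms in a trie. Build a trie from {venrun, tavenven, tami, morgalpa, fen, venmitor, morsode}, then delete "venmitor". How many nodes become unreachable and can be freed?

5

Walk "venmitor" from the leaf back toward the root, removing each node that no remaining word uses.
The suffix "mitor" (5 nodes) is used only by "venmitor"; the node for "ven" still has the child "r", so pruning stops there.
Nodes removed: 5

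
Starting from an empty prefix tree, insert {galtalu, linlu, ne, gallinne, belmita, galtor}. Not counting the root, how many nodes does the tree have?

Insert word by word; a character creates a node only if that edge doesn't already exist:
  "galtalu" → 7 new (g, a, l, t, a, l, u)
  "linlu" → 5 new (l, i, n, l, u)
  "ne" → 2 new (n, e)
  "gallinne" → prefix "gal" already present; 5 new (l, i, n, n, e)
  "belmita" → 7 new (b, e, l, m, i, t, a)
  "galtor" → prefix "galt" already present; 2 new (o, r)
Total nodes = 7 + 5 + 2 + 5 + 7 + 2 = 28

28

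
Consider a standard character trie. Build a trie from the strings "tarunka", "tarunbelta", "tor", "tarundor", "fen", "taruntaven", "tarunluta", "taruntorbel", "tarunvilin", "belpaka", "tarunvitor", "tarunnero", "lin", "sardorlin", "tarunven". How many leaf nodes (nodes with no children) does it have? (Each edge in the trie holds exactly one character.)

15

Leaves are exactly the stored words that no other stored word extends.
Those words: "belpaka", "fen", "lin", "sardorlin", "tarunbelta", "tarundor", "tarunka", "tarunluta", "tarunnero", "taruntaven", "taruntorbel", "tarunven", "tarunvilin", "tarunvitor", "tor"
Leaf count: 15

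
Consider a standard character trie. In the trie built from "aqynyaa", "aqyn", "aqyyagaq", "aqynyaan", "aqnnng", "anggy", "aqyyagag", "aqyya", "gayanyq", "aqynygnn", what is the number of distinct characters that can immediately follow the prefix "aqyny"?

Walk "aqyny" from the root, arriving at one node.
Distinct next characters after "aqyny": a, g.
That node has 2 child edges.

2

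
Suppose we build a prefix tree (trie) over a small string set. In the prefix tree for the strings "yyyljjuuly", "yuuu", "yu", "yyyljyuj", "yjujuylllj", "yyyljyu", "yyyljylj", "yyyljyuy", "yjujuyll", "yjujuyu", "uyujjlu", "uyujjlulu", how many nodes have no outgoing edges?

8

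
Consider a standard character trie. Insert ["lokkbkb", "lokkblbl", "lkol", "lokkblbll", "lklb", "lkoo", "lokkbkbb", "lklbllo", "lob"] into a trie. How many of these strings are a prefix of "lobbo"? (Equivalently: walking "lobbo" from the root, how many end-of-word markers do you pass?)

Traverse "lobbo" character by character; count nodes along the way that are marked as word ends.
Prefixes of the query that are stored words: "lob"
Count: 1

1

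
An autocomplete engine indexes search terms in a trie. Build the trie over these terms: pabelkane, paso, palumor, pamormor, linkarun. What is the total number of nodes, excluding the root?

Count nodes per top-level branch (shared prefixes stored once):
  'l'-branch (linkarun): 8 nodes
  'p'-branch (pabelkane, palumor, pamormor, paso): 22 nodes
Sum: 30

30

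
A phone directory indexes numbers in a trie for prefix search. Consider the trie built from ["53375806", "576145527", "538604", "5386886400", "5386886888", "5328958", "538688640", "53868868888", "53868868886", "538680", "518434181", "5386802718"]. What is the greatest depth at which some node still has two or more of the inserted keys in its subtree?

10

Equivalently: take the maximum, over all pairs, of their longest common prefix length.
"5386886888" and "53868868886" agree on "5386886888" (10 characters) before diverging; nothing deeper is shared.
Longest shared-prefix length: 10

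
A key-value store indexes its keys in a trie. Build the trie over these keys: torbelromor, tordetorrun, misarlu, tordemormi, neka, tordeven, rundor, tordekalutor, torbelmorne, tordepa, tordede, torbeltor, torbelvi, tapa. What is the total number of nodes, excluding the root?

68

Insert word by word; a character creates a node only if that edge doesn't already exist:
  "torbelromor" → 11 new (t, o, r, b, e, l, r, o, m, o, r)
  "tordetorrun" → prefix "tor" already present; 8 new (d, e, t, o, r, r, u, n)
  "misarlu" → 7 new (m, i, s, a, r, l, u)
  "tordemormi" → prefix "torde" already present; 5 new (m, o, r, m, i)
  "neka" → 4 new (n, e, k, a)
  "tordeven" → prefix "torde" already present; 3 new (v, e, n)
  "rundor" → 6 new (r, u, n, d, o, r)
  "tordekalutor" → prefix "torde" already present; 7 new (k, a, l, u, t, o, r)
  "torbelmorne" → prefix "torbel" already present; 5 new (m, o, r, n, e)
  "tordepa" → prefix "torde" already present; 2 new (p, a)
  "tordede" → prefix "torde" already present; 2 new (d, e)
  "torbeltor" → prefix "torbel" already present; 3 new (t, o, r)
  "torbelvi" → prefix "torbel" already present; 2 new (v, i)
  "tapa" → prefix "t" already present; 3 new (a, p, a)
Total nodes = 11 + 8 + 7 + 5 + 4 + 3 + 6 + 7 + 5 + 2 + 2 + 3 + 2 + 3 = 68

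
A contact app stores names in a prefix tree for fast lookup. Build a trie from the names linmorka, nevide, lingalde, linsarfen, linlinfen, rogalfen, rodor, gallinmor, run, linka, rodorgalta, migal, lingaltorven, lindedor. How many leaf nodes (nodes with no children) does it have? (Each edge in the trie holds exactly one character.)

Leaves are exactly the stored words that no other stored word extends.
Those words: "gallinmor", "lindedor", "lingalde", "lingaltorven", "linka", "linlinfen", "linmorka", "linsarfen", "migal", "nevide", "rodorgalta", "rogalfen", "run"
Leaf count: 13

13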